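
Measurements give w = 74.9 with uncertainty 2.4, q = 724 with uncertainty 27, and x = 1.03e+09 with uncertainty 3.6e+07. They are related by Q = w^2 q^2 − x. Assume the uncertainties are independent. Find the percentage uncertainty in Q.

Let p = w^2·q^2 = 2.94e+09. δp/p = √((2·δw/w)² + (2·δq/q)²) = √(0.00411 + 0.00556) = 0.0983, so δp = 2.89e+08.
Q = p − x: δQ = √(δp² + δx²) = √(8.36e+16 + 1.3e+15) = 2.91e+08
Q = 1.91e+09, so δQ/Q = 2.91e+08/1.91e+09 = 0.153.

15.3%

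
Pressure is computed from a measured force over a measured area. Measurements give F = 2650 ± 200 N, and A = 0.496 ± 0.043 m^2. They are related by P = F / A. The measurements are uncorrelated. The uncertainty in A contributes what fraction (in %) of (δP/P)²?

(δP/P)² = (1·δF/F)² + (-1·δA/A)²
  F term: (1×0.0755)² = 0.00570
  A term: (-1×0.0867)² = 0.00752
Total = 0.0132. Share from A = 0.00752/0.0132 = 0.569.

56.9%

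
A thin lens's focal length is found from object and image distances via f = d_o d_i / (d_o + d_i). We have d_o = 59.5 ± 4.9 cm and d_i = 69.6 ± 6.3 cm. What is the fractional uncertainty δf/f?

∂f/∂d_o = (d_i/(d_o+d_i))² = 0.291;  ∂f/∂d_i = (d_o/(d_o+d_i))² = 0.212
δf = √((∂f/∂d_o · δd_o)² + (∂f/∂d_i · δd_i)²) = √(2.03 + 1.79) = 1.95 cm
f = 32.1 cm, so δf/f = 1.95/32.1 = 0.0609.

0.0609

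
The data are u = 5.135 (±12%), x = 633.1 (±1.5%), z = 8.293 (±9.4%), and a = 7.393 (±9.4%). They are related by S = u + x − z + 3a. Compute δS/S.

Each term contributes (cᵢ δxᵢ)² to (δS)²:
  (δu)² = 0.380;  (δx)² = 90.2;  (δz)² = 0.608;  (3·δa)² = 4.35
δS = √(95.5) = 9.77
S = 652.1, so δS/S = 9.77/652.1 = 0.0150.

0.0150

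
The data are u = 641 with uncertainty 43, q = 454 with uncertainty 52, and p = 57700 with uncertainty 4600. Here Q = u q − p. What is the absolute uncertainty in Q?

38900

Let w = u·q = 2.91e+05. δw/w = √((1·δu/u)² + (1·δq/q)²) = √(0.00450 + 0.0131) = 0.133, so δw = 38600.
Q = w − p: δQ = √(δw² + δp²) = √(1.49e+09 + 2.12e+07) = 38900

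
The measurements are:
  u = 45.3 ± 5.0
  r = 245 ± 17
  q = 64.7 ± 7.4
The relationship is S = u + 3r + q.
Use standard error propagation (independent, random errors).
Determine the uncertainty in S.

For a sum/difference, combine absolute errors in quadrature:
  (δu)² = 25.0;  (3·δr)² = 2600;  (δq)² = 54.8
δS = √(2680) = 51.8

51.8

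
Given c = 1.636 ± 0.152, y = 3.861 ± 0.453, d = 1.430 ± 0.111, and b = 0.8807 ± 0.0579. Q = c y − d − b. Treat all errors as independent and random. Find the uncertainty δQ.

0.954

Let p = c·y = 6.317. δp/p = √((1·δc/c)² + (1·δy/y)²) = √(0.00863 + 0.0138) = 0.150, so δp = 0.945.
Q = p − d − b: δQ = √(δp² + δd² + δb²) = √(0.894 + 0.0123 + 0.00335) = 0.954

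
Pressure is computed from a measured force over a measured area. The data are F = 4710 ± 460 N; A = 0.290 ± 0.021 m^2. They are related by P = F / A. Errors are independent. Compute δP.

Products/powers → add relative errors in quadrature, weighted by exponent:
  (1·δF/F)² = (1×0.0977)² = 0.00954;  (-1·δA/A)² = (-1×0.0724)² = 0.00524
δP/P = √(0.0148) = 0.122
P = 16200 Pa, so δP = 0.122 × 16200 = 1970 Pa.

1970 Pa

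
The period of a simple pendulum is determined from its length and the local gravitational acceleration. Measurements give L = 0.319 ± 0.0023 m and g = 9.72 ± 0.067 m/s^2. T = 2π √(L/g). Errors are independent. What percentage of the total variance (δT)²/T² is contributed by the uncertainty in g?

47.8%

(δT/T)² = (½·δL/L)² + (−½·δg/g)²
  L term: (0.5×0.00721)² = 1.3e-05
  g term: (-0.5×0.00689)² = 1.19e-05
Total = 2.49e-05. Share from g = 1.19e-05/2.49e-05 = 0.478.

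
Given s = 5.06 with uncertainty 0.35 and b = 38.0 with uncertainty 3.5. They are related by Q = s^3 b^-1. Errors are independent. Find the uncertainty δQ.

0.774

Q is a product of powers, so relative uncertainties combine in quadrature:
  (3·δs/s)² = (3×0.0692)² = 0.0431;  (-1·δb/b)² = (-1×0.0921)² = 0.00848
δQ/Q = √(0.0515) = 0.227
Q = 3.41, so δQ = 0.227 × 3.41 = 0.774.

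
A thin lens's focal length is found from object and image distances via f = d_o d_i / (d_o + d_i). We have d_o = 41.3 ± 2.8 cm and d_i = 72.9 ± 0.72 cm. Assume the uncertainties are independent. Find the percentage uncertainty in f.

∂f/∂d_o = (d_i/(d_o+d_i))² = 0.407;  ∂f/∂d_i = (d_o/(d_o+d_i))² = 0.131
δf = √((∂f/∂d_o · δd_o)² + (∂f/∂d_i · δd_i)²) = √(1.30 + 0.00887) = 1.14 cm
f = 26.4 cm, so δf/f = 1.14/26.4 = 0.0434.

4.34%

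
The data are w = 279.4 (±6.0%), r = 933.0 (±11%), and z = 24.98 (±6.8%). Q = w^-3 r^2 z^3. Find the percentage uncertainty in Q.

35.0%

For a monomial Q ∝ w^-3, r^2, z^3, fractional errors add in quadrature:
  (-3·δw/w)² = (-3×0.0600)² = 0.0324;  (2·δr/r)² = (2×0.110)² = 0.0484;  (3·δz/z)² = (3×0.0680)² = 0.0416
δQ/Q = √(0.122) = 0.350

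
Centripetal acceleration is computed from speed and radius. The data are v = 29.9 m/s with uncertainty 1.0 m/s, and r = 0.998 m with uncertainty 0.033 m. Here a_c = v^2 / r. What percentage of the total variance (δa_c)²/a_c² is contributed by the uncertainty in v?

80.4%

(δa_c/a_c)² = (2·δv/v)² + (-1·δr/r)²
  v term: (2×0.0334)² = 0.00447
  r term: (-1×0.0331)² = 0.00109
Total = 0.00557. Share from v = 0.00447/0.00557 = 0.804.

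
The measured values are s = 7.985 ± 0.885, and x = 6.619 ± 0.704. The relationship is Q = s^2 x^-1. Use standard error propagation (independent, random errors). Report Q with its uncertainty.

Relative error in a monomial: (δQ/Q)² = Σ (nᵢ · δxᵢ/xᵢ)².
  (2·δs/s)² = (2×0.111)² = 0.0491;  (-1·δx/x)² = (-1×0.106)² = 0.0113
δQ/Q = √(0.0604) = 0.246
Q = 9.633, so δQ = 0.246 × 9.633 = 2.37.

9.633 ± 2.37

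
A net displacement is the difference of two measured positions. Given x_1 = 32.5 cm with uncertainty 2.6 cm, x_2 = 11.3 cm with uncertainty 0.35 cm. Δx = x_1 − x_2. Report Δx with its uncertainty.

21.2 ± 2.62 cm

For a sum/difference, combine absolute errors in quadrature:
  (δx_1)² = 6.76;  (δx_2)² = 0.122
δΔx = √(6.88) = 2.62 cm
Δx = 21.2 cm.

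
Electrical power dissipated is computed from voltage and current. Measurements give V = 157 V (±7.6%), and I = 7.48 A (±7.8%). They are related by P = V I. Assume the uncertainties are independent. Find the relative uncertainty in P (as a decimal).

0.109

Each factor contributes (exponent × relative error)² to (δP/P)²:
  (1·δV/V)² = (1×0.0760)² = 0.00578;  (1·δI/I)² = (1×0.0780)² = 0.00608
δP/P = √(0.0119) = 0.109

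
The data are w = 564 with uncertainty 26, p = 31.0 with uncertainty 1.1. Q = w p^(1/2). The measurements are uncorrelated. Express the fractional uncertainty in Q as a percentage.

4.94%

Each factor contributes (exponent × relative error)² to (δQ/Q)²:
  (1·δw/w)² = (1×0.0461)² = 0.00213;  (½·δp/p)² = (0.5×0.0355)² = 0.000315
δQ/Q = √(0.00244) = 0.0494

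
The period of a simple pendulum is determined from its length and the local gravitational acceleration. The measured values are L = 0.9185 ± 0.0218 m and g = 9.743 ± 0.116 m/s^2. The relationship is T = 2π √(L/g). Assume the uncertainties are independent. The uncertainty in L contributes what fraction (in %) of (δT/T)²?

(δT/T)² = (½·δL/L)² + (−½·δg/g)²
  L term: (0.5×0.0237)² = 0.000141
  g term: (-0.5×0.0119)² = 3.54e-05
Total = 0.000176. Share from L = 0.000141/0.000176 = 0.799.

79.9%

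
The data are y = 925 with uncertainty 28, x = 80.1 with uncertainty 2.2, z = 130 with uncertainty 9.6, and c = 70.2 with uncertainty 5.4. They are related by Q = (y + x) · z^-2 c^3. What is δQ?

5670

Let u = y + x = 1010. δu = √(δy² + δx²) = √(784 + 4.84) = 28.1, so δu/u = 0.0279.
Q is then a monomial in u, z, c:
δQ/Q = √((δu/u)² + (-2·δz/z)² + (3·δc/c)²) = √(0.000781 + 0.0218 + 0.0533) = 0.275
Q = 20600, so δQ = 0.275 × 20600 = 5670.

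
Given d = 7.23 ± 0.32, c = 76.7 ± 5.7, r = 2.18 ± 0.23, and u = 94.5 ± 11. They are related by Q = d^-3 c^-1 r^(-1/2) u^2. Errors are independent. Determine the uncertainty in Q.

0.0591

Since Q is a product/quotient, work with relative uncertainties:
  (-3·δd/d)² = (-3×0.0443)² = 0.0176;  (-1·δc/c)² = (-1×0.0743)² = 0.00552;  (−½·δr/r)² = (-0.5×0.106)² = 0.00278;  (2·δu/u)² = (2×0.116)² = 0.0542
δQ/Q = √(0.0801) = 0.283
Q = 0.209, so δQ = 0.283 × 0.209 = 0.0591.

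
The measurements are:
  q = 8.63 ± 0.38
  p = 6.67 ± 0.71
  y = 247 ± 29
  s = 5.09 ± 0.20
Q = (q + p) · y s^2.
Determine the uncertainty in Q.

Let u = q + p = 15.3. δu = √(δq² + δp²) = √(0.144 + 0.504) = 0.805, so δu/u = 0.0526.
Q is then a monomial in u, y, s:
δQ/Q = √((δu/u)² + (1·δy/y)² + (2·δs/s)²) = √(0.00277 + 0.0138 + 0.00618) = 0.151
Q = 97900, so δQ = 0.151 × 97900 = 14800.

14800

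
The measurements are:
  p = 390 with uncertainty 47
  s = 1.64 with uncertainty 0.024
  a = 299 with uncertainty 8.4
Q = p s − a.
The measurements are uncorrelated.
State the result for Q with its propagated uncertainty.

Let w = p·s = 640. δw/w = √((1·δp/p)² + (1·δs/s)²) = √(0.0145 + 0.000214) = 0.121, so δw = 77.6.
Q = w − a: δQ = √(δw² + δa²) = √(6030 + 70.6) = 78.1
Q = 341.

341 ± 78.1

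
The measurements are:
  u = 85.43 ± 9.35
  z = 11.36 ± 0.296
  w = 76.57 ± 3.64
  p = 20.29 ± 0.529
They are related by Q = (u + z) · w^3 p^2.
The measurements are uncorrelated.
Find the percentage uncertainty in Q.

Let h = u + z = 96.79. δh = √(δu² + δz²) = √(87.4 + 0.0876) = 9.35, so δh/h = 0.0966.
Q is then a monomial in h, w, p:
δQ/Q = √((δh/h)² + (3·δw/w)² + (2·δp/p)²) = √(0.00934 + 0.0203 + 0.00272) = 0.180

18.0%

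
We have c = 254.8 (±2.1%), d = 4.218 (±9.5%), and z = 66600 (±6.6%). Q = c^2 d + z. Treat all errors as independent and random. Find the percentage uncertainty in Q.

8.45%

Let p = c^2·d = 273800. δp/p = √((2·δc/c)² + (1·δd/d)²) = √(0.00176 + 0.00903) = 0.104, so δp = 28400.
Q = p + z: δQ = √(δp² + δz²) = √(8.09e+08 + 1.93e+07) = 28800
Q = 340400, so δQ/Q = 28800/340400 = 0.0845.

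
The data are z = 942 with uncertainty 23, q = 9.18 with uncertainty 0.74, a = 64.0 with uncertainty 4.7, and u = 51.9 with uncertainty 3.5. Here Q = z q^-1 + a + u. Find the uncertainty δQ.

10.4

Let p = z·q^-1 = 103. δp/p = √((1·δz/z)² + (-1·δq/q)²) = √(0.000596 + 0.00650) = 0.0842, so δp = 8.64.
Q = p + a + u: δQ = √(δp² + δa² + δu²) = √(74.7 + 22.1 + 12.2) = 10.4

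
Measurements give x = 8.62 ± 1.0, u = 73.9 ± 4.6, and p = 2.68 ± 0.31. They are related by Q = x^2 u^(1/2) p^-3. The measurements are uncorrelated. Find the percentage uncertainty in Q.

41.9%

Since Q is a product/quotient, work with relative uncertainties:
  (2·δx/x)² = (2×0.116)² = 0.0538;  (½·δu/u)² = (0.5×0.0622)² = 0.000969;  (-3·δp/p)² = (-3×0.116)² = 0.120
δQ/Q = √(0.175) = 0.419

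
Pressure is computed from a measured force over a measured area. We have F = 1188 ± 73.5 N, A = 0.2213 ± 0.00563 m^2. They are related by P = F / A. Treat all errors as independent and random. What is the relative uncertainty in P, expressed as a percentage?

P is a product of powers, so relative uncertainties combine in quadrature:
  (1·δF/F)² = (1×0.0619)² = 0.00383;  (-1·δA/A)² = (-1×0.0254)² = 0.000647
δP/P = √(0.00447) = 0.0669

6.69%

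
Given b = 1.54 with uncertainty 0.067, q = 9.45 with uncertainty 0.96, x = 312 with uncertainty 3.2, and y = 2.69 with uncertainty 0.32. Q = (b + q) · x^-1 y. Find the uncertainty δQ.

0.0140

Let u = b + q = 11.0. δu = √(δb² + δq²) = √(0.00449 + 0.922) = 0.962, so δu/u = 0.0876.
Q is then a monomial in u, x, y:
δQ/Q = √((δu/u)² + (-1·δx/x)² + (1·δy/y)²) = √(0.00767 + 0.000105 + 0.0142) = 0.148
Q = 0.0948, so δQ = 0.148 × 0.0948 = 0.0140.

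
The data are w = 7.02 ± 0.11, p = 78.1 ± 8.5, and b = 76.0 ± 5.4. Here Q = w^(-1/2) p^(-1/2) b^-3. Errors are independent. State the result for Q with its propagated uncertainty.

(9.73 ± 2.14) × 10^-8

For a monomial Q ∝ w^(-1/2), p^(-1/2), b^-3, fractional errors add in quadrature:
  (−½·δw/w)² = (-0.5×0.0157)² = 6.14e-05;  (−½·δp/p)² = (-0.5×0.109)² = 0.00296;  (-3·δb/b)² = (-3×0.0711)² = 0.0454
δQ/Q = √(0.0485) = 0.220
Q = 9.73e-08, so δQ = 0.220 × 9.73e-08 = 2.14e-08.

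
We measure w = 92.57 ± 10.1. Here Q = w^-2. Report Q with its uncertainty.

(1.167 ± 0.255) × 10^-4

Q ∝ w^-2, so δQ/Q = |-2| · δw/w = 2 × 0.109 = 0.218.
Q = 0.0001167, so δQ = 0.218 × 0.0001167 = 2.55e-05.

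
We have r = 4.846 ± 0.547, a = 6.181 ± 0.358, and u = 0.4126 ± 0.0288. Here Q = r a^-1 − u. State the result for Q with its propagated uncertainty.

Let p = r·a^-1 = 0.7840. δp/p = √((1·δr/r)² + (-1·δa/a)²) = √(0.0127 + 0.00335) = 0.127, so δp = 0.0995.
Q = p − u: δQ = √(δp² + δu²) = √(0.00989 + 0.000829) = 0.104
Q = 0.3714.

0.3714 ± 0.104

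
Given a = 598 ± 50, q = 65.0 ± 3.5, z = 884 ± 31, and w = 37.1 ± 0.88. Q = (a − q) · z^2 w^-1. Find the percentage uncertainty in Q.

12.0%

Let u = a − q = 533. δu = √(δa² + δq²) = √(2500 + 12.2) = 50.1, so δu/u = 0.0940.
Q is then a monomial in u, z, w:
δQ/Q = √((δu/u)² + (2·δz/z)² + (-1·δw/w)²) = √(0.00884 + 0.00492 + 0.000563) = 0.120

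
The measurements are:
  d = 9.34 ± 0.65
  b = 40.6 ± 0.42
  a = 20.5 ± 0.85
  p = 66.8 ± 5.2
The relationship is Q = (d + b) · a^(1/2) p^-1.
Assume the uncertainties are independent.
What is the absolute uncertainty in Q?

Let u = d + b = 49.9. δu = √(δd² + δb²) = √(0.423 + 0.176) = 0.774, so δu/u = 0.0155.
Q is then a monomial in u, a, p:
δQ/Q = √((δu/u)² + (½·δa/a)² + (-1·δp/p)²) = √(0.000240 + 0.000430 + 0.00606) = 0.0820
Q = 3.38, so δQ = 0.0820 × 3.38 = 0.278.

0.278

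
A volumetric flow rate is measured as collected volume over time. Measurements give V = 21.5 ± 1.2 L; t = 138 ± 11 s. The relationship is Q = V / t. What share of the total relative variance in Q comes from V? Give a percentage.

32.9%

(δQ/Q)² = (1·δV/V)² + (-1·δt/t)²
  V term: (1×0.0558)² = 0.00312
  t term: (-1×0.0797)² = 0.00635
Total = 0.00947. Share from V = 0.00312/0.00947 = 0.329.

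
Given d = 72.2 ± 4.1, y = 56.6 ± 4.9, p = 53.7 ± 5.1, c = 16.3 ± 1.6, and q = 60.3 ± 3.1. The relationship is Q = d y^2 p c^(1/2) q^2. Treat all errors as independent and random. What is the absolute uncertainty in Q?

4.28e+10

Q is a product of powers, so relative uncertainties combine in quadrature:
  (1·δd/d)² = (1×0.0568)² = 0.00322;  (2·δy/y)² = (2×0.0866)² = 0.0300;  (1·δp/p)² = (1×0.0950)² = 0.00902;  (½·δc/c)² = (0.5×0.0982)² = 0.00241;  (2·δq/q)² = (2×0.0514)² = 0.0106
δQ/Q = √(0.0552) = 0.235
Q = 1.82e+11, so δQ = 0.235 × 1.82e+11 = 4.28e+10.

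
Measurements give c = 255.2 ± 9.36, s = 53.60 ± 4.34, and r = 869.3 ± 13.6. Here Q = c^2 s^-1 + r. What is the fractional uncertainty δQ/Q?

Let p = c^2·s^-1 = 1215. δp/p = √((2·δc/c)² + (-1·δs/s)²) = √(0.00538 + 0.00656) = 0.109, so δp = 133.
Q = p + r: δQ = √(δp² + δr²) = √(17600 + 185) = 133
Q = 2084, so δQ/Q = 133/2084 = 0.0640.

0.0640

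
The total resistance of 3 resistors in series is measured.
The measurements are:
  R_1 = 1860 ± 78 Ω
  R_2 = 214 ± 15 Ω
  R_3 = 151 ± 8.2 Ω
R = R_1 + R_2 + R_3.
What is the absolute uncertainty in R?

Sums and differences: (δR)² = Σ (cᵢ δxᵢ)².
  (δR_1)² = 6080;  (δR_2)² = 225;  (δR_3)² = 67.2
δR = √(6380) = 79.9 Ω

79.9 Ω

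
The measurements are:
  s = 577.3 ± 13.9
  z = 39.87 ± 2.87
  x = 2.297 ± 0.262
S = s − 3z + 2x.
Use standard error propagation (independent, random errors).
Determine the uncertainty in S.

16.4

For a sum/difference, combine absolute errors in quadrature:
  (δs)² = 193;  (3·δz)² = 74.1;  (2·δx)² = 0.275
δS = √(268) = 16.4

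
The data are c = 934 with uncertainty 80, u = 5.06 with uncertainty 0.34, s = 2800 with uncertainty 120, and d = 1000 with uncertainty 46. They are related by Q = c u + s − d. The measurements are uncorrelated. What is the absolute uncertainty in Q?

530

Let p = c·u = 4730. δp/p = √((1·δc/c)² + (1·δu/u)²) = √(0.00734 + 0.00451) = 0.109, so δp = 514.
Q = p + s − d: δQ = √(δp² + δs² + δd²) = √(2.65e+05 + 14400 + 2120) = 530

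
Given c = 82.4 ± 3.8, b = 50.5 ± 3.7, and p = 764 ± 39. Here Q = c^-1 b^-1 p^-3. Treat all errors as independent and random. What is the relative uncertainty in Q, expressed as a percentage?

17.6%

Each factor contributes (exponent × relative error)² to (δQ/Q)²:
  (-1·δc/c)² = (-1×0.0461)² = 0.00213;  (-1·δb/b)² = (-1×0.0733)² = 0.00537;  (-3·δp/p)² = (-3×0.0510)² = 0.0235
δQ/Q = √(0.0309) = 0.176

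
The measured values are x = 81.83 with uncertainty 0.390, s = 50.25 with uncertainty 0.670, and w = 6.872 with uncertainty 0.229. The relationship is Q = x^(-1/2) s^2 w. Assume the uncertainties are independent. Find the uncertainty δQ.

Products/powers → add relative errors in quadrature, weighted by exponent:
  (−½·δx/x)² = (-0.5×0.00477)² = 5.68e-06;  (2·δs/s)² = (2×0.0133)² = 0.000711;  (1·δw/w)² = (1×0.0333)² = 0.00111
δQ/Q = √(0.00183) = 0.0427
Q = 1918, so δQ = 0.0427 × 1918 = 82.0.

82.0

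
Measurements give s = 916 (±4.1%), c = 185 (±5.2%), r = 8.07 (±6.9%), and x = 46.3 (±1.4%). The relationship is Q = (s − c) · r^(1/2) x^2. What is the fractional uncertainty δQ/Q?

0.0692

Let u = s − c = 731. δu = √(δs² + δc²) = √(1410 + 92.5) = 38.8, so δu/u = 0.0530.
Q is then a monomial in u, r, x:
δQ/Q = √((δu/u)² + (½·δr/r)² + (2·δx/x)²) = √(0.00281 + 0.00119 + 0.000784) = 0.0692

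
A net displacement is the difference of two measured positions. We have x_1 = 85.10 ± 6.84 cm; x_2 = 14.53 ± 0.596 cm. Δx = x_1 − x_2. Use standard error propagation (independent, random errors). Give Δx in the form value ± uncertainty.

70.57 ± 6.87 cm

Δx is a linear combination, so absolute uncertainties add in quadrature:
  (δx_1)² = 46.8;  (δx_2)² = 0.355
δΔx = √(47.1) = 6.87 cm
Δx = 70.57 cm.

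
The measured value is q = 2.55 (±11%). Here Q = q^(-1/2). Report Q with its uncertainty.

0.626 ± 0.0344

Q ∝ q^(-1/2), so δQ/Q = |−½| · δq/q = 0.5 × 0.110 = 0.0550.
Q = 0.626, so δQ = 0.0550 × 0.626 = 0.0344.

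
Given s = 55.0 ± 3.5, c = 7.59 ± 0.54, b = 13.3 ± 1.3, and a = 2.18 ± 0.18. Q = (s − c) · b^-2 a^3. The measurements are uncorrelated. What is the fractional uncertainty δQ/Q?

0.324

Let u = s − c = 47.4. δu = √(δs² + δc²) = √(12.2 + 0.292) = 3.54, so δu/u = 0.0747.
Q is then a monomial in u, b, a:
δQ/Q = √((δu/u)² + (-2·δb/b)² + (3·δa/a)²) = √(0.00558 + 0.0382 + 0.0614) = 0.324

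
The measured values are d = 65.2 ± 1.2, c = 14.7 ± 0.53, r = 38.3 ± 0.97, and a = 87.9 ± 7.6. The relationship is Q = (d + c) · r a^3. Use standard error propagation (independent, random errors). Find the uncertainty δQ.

Let u = d + c = 79.9. δu = √(δd² + δc²) = √(1.44 + 0.281) = 1.31, so δu/u = 0.0164.
Q is then a monomial in u, r, a:
δQ/Q = √((δu/u)² + (1·δr/r)² + (3·δa/a)²) = √(0.000270 + 0.000641 + 0.0673) = 0.261
Q = 2.08e+09, so δQ = 0.261 × 2.08e+09 = 5.43e+08.

5.43e+08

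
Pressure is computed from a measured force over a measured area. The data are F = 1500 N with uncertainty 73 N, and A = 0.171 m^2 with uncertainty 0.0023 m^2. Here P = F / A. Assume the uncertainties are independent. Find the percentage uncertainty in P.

5.05%

Products/powers → add relative errors in quadrature, weighted by exponent:
  (1·δF/F)² = (1×0.0487)² = 0.00237;  (-1·δA/A)² = (-1×0.0135)² = 0.000181
δP/P = √(0.00255) = 0.0505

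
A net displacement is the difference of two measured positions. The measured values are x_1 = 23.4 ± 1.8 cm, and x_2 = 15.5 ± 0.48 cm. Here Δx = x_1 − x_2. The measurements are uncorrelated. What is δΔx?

1.86 cm

For a sum/difference, combine absolute errors in quadrature:
  (δx_1)² = 3.24;  (δx_2)² = 0.230
δΔx = √(3.47) = 1.86 cm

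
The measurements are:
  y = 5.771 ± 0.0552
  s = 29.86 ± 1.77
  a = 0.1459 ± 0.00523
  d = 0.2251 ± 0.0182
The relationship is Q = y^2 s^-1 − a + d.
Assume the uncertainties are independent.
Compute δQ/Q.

0.0603

Let p = y^2·s^-1 = 1.115. δp/p = √((2·δy/y)² + (-1·δs/s)²) = √(0.000366 + 0.00351) = 0.0623, so δp = 0.0695.
Q = p − a + d: δQ = √(δp² + δa² + δd²) = √(0.00483 + 2.74e-05 + 0.000331) = 0.0720
Q = 1.195, so δQ/Q = 0.0720/1.195 = 0.0603.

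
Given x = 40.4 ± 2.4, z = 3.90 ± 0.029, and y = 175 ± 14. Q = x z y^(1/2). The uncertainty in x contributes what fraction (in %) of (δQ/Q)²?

68.1%

(δQ/Q)² = (1·δx/x)² + (1·δz/z)² + (½·δy/y)²
  x term: (1×0.0594)² = 0.00353
  z term: (1×0.00744)² = 5.53e-05
  y term: (0.5×0.0800)² = 0.00160
Total = 0.00518. Share from x = 0.00353/0.00518 = 0.681.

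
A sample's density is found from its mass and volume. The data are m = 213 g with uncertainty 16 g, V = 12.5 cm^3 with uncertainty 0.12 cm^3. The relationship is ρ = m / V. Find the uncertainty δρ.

ρ is a product of powers, so relative uncertainties combine in quadrature:
  (1·δm/m)² = (1×0.0751)² = 0.00564;  (-1·δV/V)² = (-1×0.00960)² = 9.22e-05
δρ/ρ = √(0.00573) = 0.0757
ρ = 17.0 g/cm^3, so δρ = 0.0757 × 17.0 = 1.29 g/cm^3.

1.29 g/cm^3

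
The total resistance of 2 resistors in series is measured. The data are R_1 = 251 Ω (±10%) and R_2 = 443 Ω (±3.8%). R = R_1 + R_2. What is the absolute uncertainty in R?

R is a linear combination, so absolute uncertainties add in quadrature:
  (δR_1)² = 630;  (δR_2)² = 283
δR = √(913) = 30.2 Ω

30.2 Ω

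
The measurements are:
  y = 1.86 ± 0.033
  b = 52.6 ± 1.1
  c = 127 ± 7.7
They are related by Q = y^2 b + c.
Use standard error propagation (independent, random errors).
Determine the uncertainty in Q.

Let p = y^2·b = 182. δp/p = √((2·δy/y)² + (1·δb/b)²) = √(0.00126 + 0.000437) = 0.0412, so δp = 7.50.
Q = p + c: δQ = √(δp² + δc²) = √(56.2 + 59.3) = 10.7

10.7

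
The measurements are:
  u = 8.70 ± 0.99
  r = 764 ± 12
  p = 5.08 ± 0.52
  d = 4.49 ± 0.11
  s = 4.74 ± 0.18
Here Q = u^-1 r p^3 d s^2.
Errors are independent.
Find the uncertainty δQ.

3.92e+05

Relative error in a monomial: (δQ/Q)² = Σ (nᵢ · δxᵢ/xᵢ)².
  (-1·δu/u)² = (-1×0.114)² = 0.0129;  (1·δr/r)² = (1×0.0157)² = 0.000247;  (3·δp/p)² = (3×0.102)² = 0.0943;  (1·δd/d)² = (1×0.0245)² = 0.000600;  (2·δs/s)² = (2×0.0380)² = 0.00577
δQ/Q = √(0.114) = 0.337
Q = 1.16e+06, so δQ = 0.337 × 1.16e+06 = 3.92e+05.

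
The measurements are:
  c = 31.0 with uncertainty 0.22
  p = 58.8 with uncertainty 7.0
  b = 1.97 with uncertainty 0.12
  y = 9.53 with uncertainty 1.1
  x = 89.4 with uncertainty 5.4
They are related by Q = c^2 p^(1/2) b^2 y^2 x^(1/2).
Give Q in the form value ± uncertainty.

(2.46 ± 0.663) × 10^7

For a monomial Q ∝ c^2, p^(1/2), b^2, y^2, x^(1/2), fractional errors add in quadrature:
  (2·δc/c)² = (2×0.00710)² = 0.000201;  (½·δp/p)² = (0.5×0.119)² = 0.00354;  (2·δb/b)² = (2×0.0609)² = 0.0148;  (2·δy/y)² = (2×0.115)² = 0.0533;  (½·δx/x)² = (0.5×0.0604)² = 0.000912
δQ/Q = √(0.0728) = 0.270
Q = 2.46e+07, so δQ = 0.270 × 2.46e+07 = 6.63e+06.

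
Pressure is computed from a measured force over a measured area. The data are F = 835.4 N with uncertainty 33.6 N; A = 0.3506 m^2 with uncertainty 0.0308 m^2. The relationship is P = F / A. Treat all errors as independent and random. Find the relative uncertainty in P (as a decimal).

Since P is a product/quotient, work with relative uncertainties:
  (1·δF/F)² = (1×0.0402)² = 0.00162;  (-1·δA/A)² = (-1×0.0878)² = 0.00772
δP/P = √(0.00934) = 0.0966

0.0966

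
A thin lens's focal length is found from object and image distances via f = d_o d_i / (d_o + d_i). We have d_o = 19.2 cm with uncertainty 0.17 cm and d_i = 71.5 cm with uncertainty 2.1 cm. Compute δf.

∂f/∂d_o = (d_i/(d_o+d_i))² = 0.621;  ∂f/∂d_i = (d_o/(d_o+d_i))² = 0.0448
δf = √((∂f/∂d_o · δd_o)² + (∂f/∂d_i · δd_i)²) = √(0.0112 + 0.00886) = 0.141 cm

0.141 cm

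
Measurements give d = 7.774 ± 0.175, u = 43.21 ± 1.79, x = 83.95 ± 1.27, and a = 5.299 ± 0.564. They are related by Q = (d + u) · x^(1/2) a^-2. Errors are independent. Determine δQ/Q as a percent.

21.6%

Let w = d + u = 50.98. δw = √(δd² + δu²) = √(0.0306 + 3.20) = 1.80, so δw/w = 0.0353.
Q is then a monomial in w, x, a:
δQ/Q = √((δw/w)² + (½·δx/x)² + (-2·δa/a)²) = √(0.00124 + 5.72e-05 + 0.0453) = 0.216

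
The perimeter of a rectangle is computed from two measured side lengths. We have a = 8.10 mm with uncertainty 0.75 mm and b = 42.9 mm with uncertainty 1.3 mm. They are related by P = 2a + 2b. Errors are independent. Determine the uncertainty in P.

P is a linear combination, so absolute uncertainties add in quadrature:
  (2·δa)² = 2.25;  (2·δb)² = 6.76
δP = √(9.01) = 3.00 mm

3.00 mm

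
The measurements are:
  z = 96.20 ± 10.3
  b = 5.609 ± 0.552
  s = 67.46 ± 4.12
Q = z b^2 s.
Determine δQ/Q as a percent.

Since Q is a product/quotient, work with relative uncertainties:
  (1·δz/z)² = (1×0.107)² = 0.0115;  (2·δb/b)² = (2×0.0984)² = 0.0387;  (1·δs/s)² = (1×0.0611)² = 0.00373
δQ/Q = √(0.0539) = 0.232

23.2%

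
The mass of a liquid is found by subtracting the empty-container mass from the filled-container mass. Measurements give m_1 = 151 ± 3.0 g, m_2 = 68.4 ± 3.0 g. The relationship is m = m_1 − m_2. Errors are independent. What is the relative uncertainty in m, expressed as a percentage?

Each term contributes (cᵢ δxᵢ)² to (δm)²:
  (δm_1)² = 9.00;  (δm_2)² = 9.00
δm = √(18.0) = 4.24 g
m = 82.6 g, so δm/m = 4.24/82.6 = 0.0514.

5.14%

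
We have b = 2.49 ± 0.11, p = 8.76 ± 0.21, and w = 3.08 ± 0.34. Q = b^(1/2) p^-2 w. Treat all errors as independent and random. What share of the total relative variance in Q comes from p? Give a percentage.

15.4%

(δQ/Q)² = (½·δb/b)² + (-2·δp/p)² + (1·δw/w)²
  b term: (0.5×0.0442)² = 0.000488
  p term: (-2×0.0240)² = 0.00230
  w term: (1×0.110)² = 0.0122
Total = 0.0150. Share from p = 0.00230/0.0150 = 0.154.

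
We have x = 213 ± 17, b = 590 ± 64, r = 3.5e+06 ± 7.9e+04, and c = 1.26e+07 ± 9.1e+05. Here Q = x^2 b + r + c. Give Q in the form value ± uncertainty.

Let p = x^2·b = 2.68e+07. δp/p = √((2·δx/x)² + (1·δb/b)²) = √(0.0255 + 0.0118) = 0.193, so δp = 5.17e+06.
Q = p + r + c: δQ = √(δp² + δr² + δc²) = √(2.67e+13 + 6.24e+09 + 8.28e+11) = 5.25e+06
Q = 4.29e+07.

(4.29 ± 0.525) × 10^7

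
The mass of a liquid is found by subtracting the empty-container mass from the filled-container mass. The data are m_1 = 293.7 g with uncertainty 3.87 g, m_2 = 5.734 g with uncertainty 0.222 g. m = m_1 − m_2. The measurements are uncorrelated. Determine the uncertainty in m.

Each term contributes (cᵢ δxᵢ)² to (δm)²:
  (δm_1)² = 15.0;  (δm_2)² = 0.0493
δm = √(15.0) = 3.88 g

3.88 g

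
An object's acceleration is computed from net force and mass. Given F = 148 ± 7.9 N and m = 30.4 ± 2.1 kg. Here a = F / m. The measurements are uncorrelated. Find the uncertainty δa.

0.425 m/s^2

Since a is a product/quotient, work with relative uncertainties:
  (1·δF/F)² = (1×0.0534)² = 0.00285;  (-1·δm/m)² = (-1×0.0691)² = 0.00477
δa/a = √(0.00762) = 0.0873
a = 4.87 m/s^2, so δa = 0.0873 × 4.87 = 0.425 m/s^2.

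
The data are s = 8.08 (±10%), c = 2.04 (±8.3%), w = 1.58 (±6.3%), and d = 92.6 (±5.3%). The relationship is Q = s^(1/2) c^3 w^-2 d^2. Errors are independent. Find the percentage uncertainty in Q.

For a monomial Q ∝ s^(1/2), c^3, w^-2, d^2, fractional errors add in quadrature:
  (½·δs/s)² = (0.5×0.100)² = 0.00250;  (3·δc/c)² = (3×0.0830)² = 0.0620;  (-2·δw/w)² = (-2×0.0630)² = 0.0159;  (2·δd/d)² = (2×0.0530)² = 0.0112
δQ/Q = √(0.0916) = 0.303

30.3%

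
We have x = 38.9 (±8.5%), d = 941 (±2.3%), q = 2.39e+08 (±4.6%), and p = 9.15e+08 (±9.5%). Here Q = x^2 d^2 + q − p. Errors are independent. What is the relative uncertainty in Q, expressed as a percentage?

Let w = x^2·d^2 = 1.34e+09. δw/w = √((2·δx/x)² + (2·δd/d)²) = √(0.0289 + 0.00212) = 0.176, so δw = 2.36e+08.
Q = w + q − p: δQ = √(δw² + δq² + δp²) = √(5.57e+16 + 1.21e+14 + 7.56e+15) = 2.52e+08
Q = 6.64e+08, so δQ/Q = 2.52e+08/6.64e+08 = 0.379.

37.9%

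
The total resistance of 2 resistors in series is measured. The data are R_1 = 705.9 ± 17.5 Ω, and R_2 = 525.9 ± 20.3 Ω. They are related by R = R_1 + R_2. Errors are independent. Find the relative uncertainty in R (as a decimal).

For a sum/difference, combine absolute errors in quadrature:
  (δR_1)² = 306;  (δR_2)² = 412
δR = √(718) = 26.8 Ω
R = 1232 Ω, so δR/R = 26.8/1232 = 0.0218.

0.0218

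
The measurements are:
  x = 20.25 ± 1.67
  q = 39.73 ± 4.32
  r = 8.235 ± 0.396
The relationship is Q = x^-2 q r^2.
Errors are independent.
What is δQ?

1.44

Products/powers → add relative errors in quadrature, weighted by exponent:
  (-2·δx/x)² = (-2×0.0825)² = 0.0272;  (1·δq/q)² = (1×0.109)² = 0.0118;  (2·δr/r)² = (2×0.0481)² = 0.00925
δQ/Q = √(0.0483) = 0.220
Q = 6.570, so δQ = 0.220 × 6.570 = 1.44.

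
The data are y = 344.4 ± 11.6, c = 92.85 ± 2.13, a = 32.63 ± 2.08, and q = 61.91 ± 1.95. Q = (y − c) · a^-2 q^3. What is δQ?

Let u = y − c = 251.5. δu = √(δy² + δc²) = √(135 + 4.54) = 11.8, so δu/u = 0.0469.
Q is then a monomial in u, a, q:
δQ/Q = √((δu/u)² + (-2·δa/a)² + (3·δq/q)²) = √(0.00220 + 0.0163 + 0.00893) = 0.165
Q = 56060, so δQ = 0.165 × 56060 = 9280.

9280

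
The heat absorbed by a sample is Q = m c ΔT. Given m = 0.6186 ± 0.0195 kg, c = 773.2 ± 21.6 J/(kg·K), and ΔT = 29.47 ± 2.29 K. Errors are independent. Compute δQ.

1250 J

Each factor contributes (exponent × relative error)² to (δQ/Q)²:
  (1·δm/m)² = (1×0.0315)² = 0.000994;  (1·δc/c)² = (1×0.0279)² = 0.000780;  (1·δΔT/ΔT)² = (1×0.0777)² = 0.00604
δQ/Q = √(0.00781) = 0.0884
Q = 14100 J, so δQ = 0.0884 × 14100 = 1250 J.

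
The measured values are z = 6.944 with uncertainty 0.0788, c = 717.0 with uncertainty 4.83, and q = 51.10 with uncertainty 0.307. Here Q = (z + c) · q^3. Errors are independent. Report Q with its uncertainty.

Let u = z + c = 723.9. δu = √(δz² + δc²) = √(0.00621 + 23.3) = 4.83, so δu/u = 0.00667.
Q is then a monomial in u, q:
δQ/Q = √((δu/u)² + (3·δq/q)²) = √(4.45e-05 + 0.000325) = 0.0192
Q = 9.66e+07, so δQ = 0.0192 × 9.66e+07 = 1.86e+06.

(9.660 ± 0.186) × 10^7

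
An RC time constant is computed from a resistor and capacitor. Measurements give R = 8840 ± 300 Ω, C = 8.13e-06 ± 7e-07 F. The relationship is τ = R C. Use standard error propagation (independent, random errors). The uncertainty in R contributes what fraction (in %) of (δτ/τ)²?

13.4%

(δτ/τ)² = (1·δR/R)² + (1·δC/C)²
  R term: (1×0.0339)² = 0.00115
  C term: (1×0.0861)² = 0.00741
Total = 0.00857. Share from R = 0.00115/0.00857 = 0.134.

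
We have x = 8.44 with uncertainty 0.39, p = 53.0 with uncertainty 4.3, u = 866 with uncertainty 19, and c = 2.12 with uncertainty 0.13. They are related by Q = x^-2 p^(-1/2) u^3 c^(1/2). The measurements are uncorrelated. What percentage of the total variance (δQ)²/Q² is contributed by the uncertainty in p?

(δQ/Q)² = (-2·δx/x)² + (−½·δp/p)² + (3·δu/u)² + (½·δc/c)²
  x term: (-2×0.0462)² = 0.00854
  p term: (-0.5×0.0811)² = 0.00165
  u term: (3×0.0219)² = 0.00433
  c term: (0.5×0.0613)² = 0.000940
Total = 0.0155. Share from p = 0.00165/0.0155 = 0.106.

10.6%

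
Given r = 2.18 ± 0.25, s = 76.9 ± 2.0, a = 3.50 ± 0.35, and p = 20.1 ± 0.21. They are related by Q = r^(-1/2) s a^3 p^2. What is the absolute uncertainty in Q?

2.77e+05

For a monomial Q ∝ r^(-1/2), s, a^3, p^2, fractional errors add in quadrature:
  (−½·δr/r)² = (-0.5×0.115)² = 0.00329;  (1·δs/s)² = (1×0.0260)² = 0.000676;  (3·δa/a)² = (3×0.100)² = 0.0900;  (2·δp/p)² = (2×0.0104)² = 0.000437
δQ/Q = √(0.0944) = 0.307
Q = 9.02e+05, so δQ = 0.307 × 9.02e+05 = 2.77e+05.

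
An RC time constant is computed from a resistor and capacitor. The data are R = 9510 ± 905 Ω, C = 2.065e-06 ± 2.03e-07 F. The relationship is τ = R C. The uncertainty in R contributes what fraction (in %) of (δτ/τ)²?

48.4%

(δτ/τ)² = (1·δR/R)² + (1·δC/C)²
  R term: (1×0.0952)² = 0.00906
  C term: (1×0.0983)² = 0.00966
Total = 0.0187. Share from R = 0.00906/0.0187 = 0.484.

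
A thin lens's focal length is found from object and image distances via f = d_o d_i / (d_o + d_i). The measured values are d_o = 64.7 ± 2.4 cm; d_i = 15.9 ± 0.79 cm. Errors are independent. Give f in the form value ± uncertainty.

12.8 ± 0.518 cm

∂f/∂d_o = (d_i/(d_o+d_i))² = 0.0389;  ∂f/∂d_i = (d_o/(d_o+d_i))² = 0.644
δf = √((∂f/∂d_o · δd_o)² + (∂f/∂d_i · δd_i)²) = √(0.00872 + 0.259) = 0.518 cm
f = 12.8 cm.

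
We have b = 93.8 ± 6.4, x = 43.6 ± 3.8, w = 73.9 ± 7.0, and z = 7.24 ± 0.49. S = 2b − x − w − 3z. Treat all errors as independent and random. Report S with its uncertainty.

Each term contributes (cᵢ δxᵢ)² to (δS)²:
  (2·δb)² = 164;  (δx)² = 14.4;  (δw)² = 49.0;  (3·δz)² = 2.16
δS = √(229) = 15.1
S = 48.4.

48.4 ± 15.1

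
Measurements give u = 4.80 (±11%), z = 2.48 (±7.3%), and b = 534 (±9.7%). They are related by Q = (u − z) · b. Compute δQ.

321

Let w = u − z = 2.32. δw = √(δu² + δz²) = √(0.279 + 0.0328) = 0.558, so δw/w = 0.241.
Q is then a monomial in w, b:
δQ/Q = √((δw/w)² + (1·δb/b)²) = √(0.0579 + 0.00941) = 0.259
Q = 1240, so δQ = 0.259 × 1240 = 321.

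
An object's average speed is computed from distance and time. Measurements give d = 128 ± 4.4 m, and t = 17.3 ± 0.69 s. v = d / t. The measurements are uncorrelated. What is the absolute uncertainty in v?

v is a product of powers, so relative uncertainties combine in quadrature:
  (1·δd/d)² = (1×0.0344)² = 0.00118;  (-1·δt/t)² = (-1×0.0399)² = 0.00159
δv/v = √(0.00277) = 0.0527
v = 7.40 m/s, so δv = 0.0527 × 7.40 = 0.390 m/s.

0.390 m/s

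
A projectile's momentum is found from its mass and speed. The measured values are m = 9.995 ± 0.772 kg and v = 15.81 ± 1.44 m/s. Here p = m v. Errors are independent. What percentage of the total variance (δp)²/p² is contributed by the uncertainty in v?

58.2%

(δp/p)² = (1·δm/m)² + (1·δv/v)²
  m term: (1×0.0772)² = 0.00597
  v term: (1×0.0911)² = 0.00830
Total = 0.0143. Share from v = 0.00830/0.0143 = 0.582.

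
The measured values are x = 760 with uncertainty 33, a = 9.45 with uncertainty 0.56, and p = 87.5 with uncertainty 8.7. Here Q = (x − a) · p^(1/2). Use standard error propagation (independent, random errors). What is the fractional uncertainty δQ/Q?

Let u = x − a = 751. δu = √(δx² + δa²) = √(1090 + 0.314) = 33.0, so δu/u = 0.0440.
Q is then a monomial in u, p:
δQ/Q = √((δu/u)² + (½·δp/p)²) = √(0.00193 + 0.00247) = 0.0664

0.0664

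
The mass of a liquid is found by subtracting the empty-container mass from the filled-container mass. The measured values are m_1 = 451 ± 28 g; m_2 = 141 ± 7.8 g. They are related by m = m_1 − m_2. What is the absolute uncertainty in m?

m is a linear combination, so absolute uncertainties add in quadrature:
  (δm_1)² = 784;  (δm_2)² = 60.8
δm = √(845) = 29.1 g

29.1 g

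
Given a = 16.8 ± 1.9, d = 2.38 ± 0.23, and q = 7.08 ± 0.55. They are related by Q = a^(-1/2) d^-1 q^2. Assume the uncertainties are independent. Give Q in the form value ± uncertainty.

5.14 ± 0.984

For a monomial Q ∝ a^(-1/2), d^-1, q^2, fractional errors add in quadrature:
  (−½·δa/a)² = (-0.5×0.113)² = 0.00320;  (-1·δd/d)² = (-1×0.0966)² = 0.00934;  (2·δq/q)² = (2×0.0777)² = 0.0241
δQ/Q = √(0.0367) = 0.192
Q = 5.14, so δQ = 0.192 × 5.14 = 0.984.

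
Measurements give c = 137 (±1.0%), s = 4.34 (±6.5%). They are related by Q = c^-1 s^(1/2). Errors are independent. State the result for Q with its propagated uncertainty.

Relative error in a monomial: (δQ/Q)² = Σ (nᵢ · δxᵢ/xᵢ)².
  (-1·δc/c)² = (-1×0.0100)² = 0.000100;  (½·δs/s)² = (0.5×0.0650)² = 0.00106
δQ/Q = √(0.00116) = 0.0340
Q = 0.0152, so δQ = 0.0340 × 0.0152 = 0.000517.

0.0152 ± 0.000517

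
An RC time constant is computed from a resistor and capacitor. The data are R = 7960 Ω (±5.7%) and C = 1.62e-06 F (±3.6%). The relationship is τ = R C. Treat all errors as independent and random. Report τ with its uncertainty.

τ is a product of powers, so relative uncertainties combine in quadrature:
  (1·δR/R)² = (1×0.0570)² = 0.00325;  (1·δC/C)² = (1×0.0360)² = 0.00130
δτ/τ = √(0.00455) = 0.0674
τ = 0.0129 s, so δτ = 0.0674 × 0.0129 = 0.000869 s.

0.0129 ± 0.000869 s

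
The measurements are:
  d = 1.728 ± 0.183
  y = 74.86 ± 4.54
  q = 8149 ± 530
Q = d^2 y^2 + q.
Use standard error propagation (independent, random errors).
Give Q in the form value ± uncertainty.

24880 ± 4120

Let p = d^2·y^2 = 16730. δp/p = √((2·δd/d)² + (2·δy/y)²) = √(0.0449 + 0.0147) = 0.244, so δp = 4080.
Q = p + q: δQ = √(δp² + δq²) = √(1.67e+07 + 2.81e+05) = 4120
Q = 24880.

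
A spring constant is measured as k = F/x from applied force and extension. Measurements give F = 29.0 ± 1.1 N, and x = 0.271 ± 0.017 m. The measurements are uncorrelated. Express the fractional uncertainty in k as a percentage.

Each factor contributes (exponent × relative error)² to (δk/k)²:
  (1·δF/F)² = (1×0.0379)² = 0.00144;  (-1·δx/x)² = (-1×0.0627)² = 0.00394
δk/k = √(0.00537) = 0.0733

7.33%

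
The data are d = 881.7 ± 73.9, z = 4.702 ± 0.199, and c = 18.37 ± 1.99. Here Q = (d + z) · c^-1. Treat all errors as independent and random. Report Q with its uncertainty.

Let u = d + z = 886.4. δu = √(δd² + δz²) = √(5460 + 0.0396) = 73.9, so δu/u = 0.0834.
Q is then a monomial in u, c:
δQ/Q = √((δu/u)² + (-1·δc/c)²) = √(0.00695 + 0.0117) = 0.137
Q = 48.25, so δQ = 0.137 × 48.25 = 6.60.

48.25 ± 6.60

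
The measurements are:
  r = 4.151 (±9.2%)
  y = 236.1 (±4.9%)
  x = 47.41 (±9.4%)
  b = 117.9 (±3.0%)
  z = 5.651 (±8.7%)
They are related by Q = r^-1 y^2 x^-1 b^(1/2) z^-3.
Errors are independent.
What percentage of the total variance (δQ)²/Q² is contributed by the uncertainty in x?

(δQ/Q)² = (-1·δr/r)² + (2·δy/y)² + (-1·δx/x)² + (½·δb/b)² + (-3·δz/z)²
  r term: (-1×0.0920)² = 0.00846
  y term: (2×0.0490)² = 0.00960
  x term: (-1×0.0940)² = 0.00884
  b term: (0.5×0.0300)² = 0.000225
  z term: (-3×0.0870)² = 0.0681
Total = 0.0953. Share from x = 0.00884/0.0953 = 0.0928.

9.28%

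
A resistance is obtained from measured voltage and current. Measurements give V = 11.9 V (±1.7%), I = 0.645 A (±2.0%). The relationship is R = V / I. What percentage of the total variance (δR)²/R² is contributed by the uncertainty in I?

(δR/R)² = (1·δV/V)² + (-1·δI/I)²
  V term: (1×0.0170)² = 0.000289
  I term: (-1×0.0200)² = 0.000400
Total = 0.000689. Share from I = 0.000400/0.000689 = 0.581.

58.1%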